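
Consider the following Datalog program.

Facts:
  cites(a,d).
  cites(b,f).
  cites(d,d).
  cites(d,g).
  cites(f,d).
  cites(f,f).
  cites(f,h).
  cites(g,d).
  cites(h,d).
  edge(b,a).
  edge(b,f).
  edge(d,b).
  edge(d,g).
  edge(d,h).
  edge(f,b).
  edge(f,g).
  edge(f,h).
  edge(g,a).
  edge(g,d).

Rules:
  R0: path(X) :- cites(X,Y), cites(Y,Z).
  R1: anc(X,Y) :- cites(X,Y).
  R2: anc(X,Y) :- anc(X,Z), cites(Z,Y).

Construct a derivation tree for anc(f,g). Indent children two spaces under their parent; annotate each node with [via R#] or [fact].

anc(f,g)  [via R2]
  anc(f,d)  [via R1]
    cites(f,d)  [fact]
  cites(d,g)  [fact]

round 1: derive anc(a,d) via R1 from cites(a,d)
round 1: derive anc(b,f) via R1 from cites(b,f)
round 1: derive anc(d,d) via R1 from cites(d,d)
round 1: derive anc(d,g) via R1 from cites(d,g)
round 1: derive anc(f,d) via R1 from cites(f,d)
round 1: derive anc(f,f) via R1 from cites(f,f)
round 1: derive anc(f,h) via R1 from cites(f,h)
round 1: derive anc(g,d) via R1 from cites(g,d)
round 1: derive anc(h,d) via R1 from cites(h,d)
round 2: derive anc(a,g) via R2 from anc(a,d), cites(d,g)
round 2: derive anc(b,d) via R2 from anc(b,f), cites(f,d)
round 2: derive anc(b,h) via R2 from anc(b,f), cites(f,h)
round 2: derive anc(f,g) via R2 from anc(f,d), cites(d,g)
round 2: derive anc(g,g) via R2 from anc(g,d), cites(d,g)
round 2: derive anc(h,g) via R2 from anc(h,d), cites(d,g)
round 3: derive anc(b,g) via R2 from anc(b,d), cites(d,g)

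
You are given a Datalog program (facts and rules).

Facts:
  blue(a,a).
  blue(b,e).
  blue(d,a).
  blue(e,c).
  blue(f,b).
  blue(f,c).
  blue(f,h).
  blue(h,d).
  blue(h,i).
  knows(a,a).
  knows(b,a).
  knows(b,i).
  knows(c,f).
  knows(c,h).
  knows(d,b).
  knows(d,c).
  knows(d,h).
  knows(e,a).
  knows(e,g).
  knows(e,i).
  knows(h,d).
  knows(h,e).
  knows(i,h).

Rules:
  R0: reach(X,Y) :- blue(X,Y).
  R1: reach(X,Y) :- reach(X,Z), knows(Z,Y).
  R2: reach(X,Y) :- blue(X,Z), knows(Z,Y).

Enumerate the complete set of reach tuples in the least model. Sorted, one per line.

round 1: derive reach(a,a) via R0 from blue(a,a)
round 1: derive reach(b,e) via R0 from blue(b,e)
round 1: derive reach(d,a) via R0 from blue(d,a)
round 1: derive reach(e,c) via R0 from blue(e,c)
round 1: derive reach(f,b) via R0 from blue(f,b)
round 1: derive reach(f,c) via R0 from blue(f,c)
round 1: derive reach(f,h) via R0 from blue(f,h)
round 1: derive reach(h,d) via R0 from blue(h,d)
round 1: derive reach(h,i) via R0 from blue(h,i)
round 1: derive reach(b,a) via R2 from blue(b,e), knows(e,a)
round 1: derive reach(b,g) via R2 from blue(b,e), knows(e,g)
round 1: derive reach(b,i) via R2 from blue(b,e), knows(e,i)
round 1: derive reach(e,f) via R2 from blue(e,c), knows(c,f)
round 1: derive reach(e,h) via R2 from blue(e,c), knows(c,h)
round 1: derive reach(f,a) via R2 from blue(f,b), knows(b,a)
round 1: derive reach(f,d) via R2 from blue(f,h), knows(h,d)
round 1: derive reach(f,e) via R2 from blue(f,h), knows(h,e)
round 1: derive reach(f,f) via R2 from blue(f,c), knows(c,f)
round 1: derive reach(f,i) via R2 from blue(f,b), knows(b,i)
round 1: derive reach(h,b) via R2 from blue(h,d), knows(d,b)
round 1: derive reach(h,c) via R2 from blue(h,d), knows(d,c)
round 1: derive reach(h,h) via R2 from blue(h,d), knows(d,h)
round 2: derive reach(b,h) via R1 from reach(b,i), knows(i,h)
round 2: derive reach(e,d) via R1 from reach(e,h), knows(h,d)
round 2: derive reach(e,e) via R1 from reach(e,h), knows(h,e)
round 2: derive reach(f,g) via R1 from reach(f,e), knows(e,g)
round 2: derive reach(h,a) via R1 from reach(h,b), knows(b,a)
round 2: derive reach(h,e) via R1 from reach(h,h), knows(h,e)
round 2: derive reach(h,f) via R1 from reach(h,c), knows(c,f)
round 3: derive reach(b,d) via R1 from reach(b,h), knows(h,d)
round 3: derive reach(e,a) via R1 from reach(e,e), knows(e,a)
round 3: derive reach(e,b) via R1 from reach(e,d), knows(d,b)
round 3: derive reach(e,g) via R1 from reach(e,e), knows(e,g)
round 3: derive reach(e,i) via R1 from reach(e,e), knows(e,i)
round 3: derive reach(h,g) via R1 from reach(h,e), knows(e,g)
round 4: derive reach(b,b) via R1 from reach(b,d), knows(d,b)
round 4: derive reach(b,c) via R1 from reach(b,d), knows(d,c)
round 5: derive reach(b,f) via R1 from reach(b,c), knows(c,f)

reach(a,a)
reach(b,a)
reach(b,b)
reach(b,c)
reach(b,d)
reach(b,e)
reach(b,f)
reach(b,g)
reach(b,h)
reach(b,i)
reach(d,a)
reach(e,a)
reach(e,b)
reach(e,c)
reach(e,d)
reach(e,e)
reach(e,f)
reach(e,g)
reach(e,h)
reach(e,i)
reach(f,a)
reach(f,b)
reach(f,c)
reach(f,d)
reach(f,e)
reach(f,f)
reach(f,g)
reach(f,h)
reach(f,i)
reach(h,a)
reach(h,b)
reach(h,c)
reach(h,d)
reach(h,e)
reach(h,f)
reach(h,g)
reach(h,h)
reach(h,i)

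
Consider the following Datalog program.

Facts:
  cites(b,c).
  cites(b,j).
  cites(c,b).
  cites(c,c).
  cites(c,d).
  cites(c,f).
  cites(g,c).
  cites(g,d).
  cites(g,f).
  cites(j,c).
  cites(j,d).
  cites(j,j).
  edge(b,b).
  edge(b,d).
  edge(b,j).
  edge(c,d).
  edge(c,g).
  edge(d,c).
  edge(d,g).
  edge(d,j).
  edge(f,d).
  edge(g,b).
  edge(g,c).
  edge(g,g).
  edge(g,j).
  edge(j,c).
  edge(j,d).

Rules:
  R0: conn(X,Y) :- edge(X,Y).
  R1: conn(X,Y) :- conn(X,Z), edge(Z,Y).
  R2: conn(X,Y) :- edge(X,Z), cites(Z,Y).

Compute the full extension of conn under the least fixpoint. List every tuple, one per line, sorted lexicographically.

conn(b,b)
conn(b,c)
conn(b,d)
conn(b,g)
conn(b,j)
conn(c,b)
conn(c,c)
conn(c,d)
conn(c,f)
conn(c,g)
conn(c,j)
conn(d,b)
conn(d,c)
conn(d,d)
conn(d,f)
conn(d,g)
conn(d,j)
conn(f,b)
conn(f,c)
conn(f,d)
conn(f,g)
conn(f,j)
conn(g,b)
conn(g,c)
conn(g,d)
conn(g,f)
conn(g,g)
conn(g,j)
conn(j,b)
conn(j,c)
conn(j,d)
conn(j,f)
conn(j,g)
conn(j,j)

round 1: derive conn(b,b) via R0 from edge(b,b)
round 1: derive conn(b,d) via R0 from edge(b,d)
round 1: derive conn(b,j) via R0 from edge(b,j)
round 1: derive conn(c,d) via R0 from edge(c,d)
round 1: derive conn(c,g) via R0 from edge(c,g)
round 1: derive conn(d,c) via R0 from edge(d,c)
round 1: derive conn(d,g) via R0 from edge(d,g)
round 1: derive conn(d,j) via R0 from edge(d,j)
round 1: derive conn(f,d) via R0 from edge(f,d)
round 1: derive conn(g,b) via R0 from edge(g,b)
round 1: derive conn(g,c) via R0 from edge(g,c)
round 1: derive conn(g,g) via R0 from edge(g,g)
round 1: derive conn(g,j) via R0 from edge(g,j)
round 1: derive conn(j,c) via R0 from edge(j,c)
round 1: derive conn(j,d) via R0 from edge(j,d)
round 1: derive conn(b,c) via R2 from edge(b,b), cites(b,c)
round 1: derive conn(c,c) via R2 from edge(c,g), cites(g,c)
round 1: derive conn(c,f) via R2 from edge(c,g), cites(g,f)
round 1: derive conn(d,b) via R2 from edge(d,c), cites(c,b)
round 1: derive conn(d,d) via R2 from edge(d,c), cites(c,d)
round 1: derive conn(d,f) via R2 from edge(d,c), cites(c,f)
round 1: derive conn(g,d) via R2 from edge(g,c), cites(c,d)
round 1: derive conn(g,f) via R2 from edge(g,c), cites(c,f)
round 1: derive conn(j,b) via R2 from edge(j,c), cites(c,b)
round 1: derive conn(j,f) via R2 from edge(j,c), cites(c,f)
round 2: derive conn(b,g) via R1 from conn(b,c), edge(c,g)
round 2: derive conn(c,b) via R1 from conn(c,g), edge(g,b)
round 2: derive conn(c,j) via R1 from conn(c,d), edge(d,j)
round 2: derive conn(f,c) via R1 from conn(f,d), edge(d,c)
round 2: derive conn(f,g) via R1 from conn(f,d), edge(d,g)
round 2: derive conn(f,j) via R1 from conn(f,d), edge(d,j)
round 2: derive conn(j,g) via R1 from conn(j,c), edge(c,g)
round 2: derive conn(j,j) via R1 from conn(j,b), edge(b,j)
round 3: derive conn(f,b) via R1 from conn(f,g), edge(g,b)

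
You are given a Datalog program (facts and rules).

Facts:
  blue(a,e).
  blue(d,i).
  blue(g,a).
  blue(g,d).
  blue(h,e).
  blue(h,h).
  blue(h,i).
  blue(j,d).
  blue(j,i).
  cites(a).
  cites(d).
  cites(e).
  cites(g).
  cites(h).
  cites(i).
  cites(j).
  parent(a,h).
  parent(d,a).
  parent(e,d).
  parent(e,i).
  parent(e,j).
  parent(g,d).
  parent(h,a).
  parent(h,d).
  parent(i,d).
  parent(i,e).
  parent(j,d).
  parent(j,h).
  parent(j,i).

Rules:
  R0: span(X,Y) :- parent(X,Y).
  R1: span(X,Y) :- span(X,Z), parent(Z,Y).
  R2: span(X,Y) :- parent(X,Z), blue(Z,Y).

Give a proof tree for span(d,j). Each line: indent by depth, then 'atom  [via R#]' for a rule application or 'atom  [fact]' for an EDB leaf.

round 1: derive span(a,h) via R0 from parent(a,h)
round 1: derive span(d,a) via R0 from parent(d,a)
round 1: derive span(e,d) via R0 from parent(e,d)
round 1: derive span(e,i) via R0 from parent(e,i)
round 1: derive span(e,j) via R0 from parent(e,j)
round 1: derive span(g,d) via R0 from parent(g,d)
round 1: derive span(h,a) via R0 from parent(h,a)
round 1: derive span(h,d) via R0 from parent(h,d)
round 1: derive span(i,d) via R0 from parent(i,d)
round 1: derive span(i,e) via R0 from parent(i,e)
round 1: derive span(j,d) via R0 from parent(j,d)
round 1: derive span(j,h) via R0 from parent(j,h)
round 1: derive span(j,i) via R0 from parent(j,i)
round 1: derive span(a,e) via R2 from parent(a,h), blue(h,e)
round 1: derive span(a,i) via R2 from parent(a,h), blue(h,i)
round 1: derive span(d,e) via R2 from parent(d,a), blue(a,e)
round 1: derive span(g,i) via R2 from parent(g,d), blue(d,i)
round 1: derive span(h,e) via R2 from parent(h,a), blue(a,e)
round 1: derive span(h,i) via R2 from parent(h,d), blue(d,i)
round 1: derive span(i,i) via R2 from parent(i,d), blue(d,i)
round 1: derive span(j,e) via R2 from parent(j,h), blue(h,e)
round 2: derive span(a,a) via R1 from span(a,h), parent(h,a)
round 2: derive span(a,d) via R1 from span(a,e), parent(e,d)
round 2: derive span(a,j) via R1 from span(a,e), parent(e,j)
round 2: derive span(d,d) via R1 from span(d,e), parent(e,d)
round 2: derive span(d,h) via R1 from span(d,a), parent(a,h)
round 2: derive span(d,i) via R1 from span(d,e), parent(e,i)
round 2: derive span(d,j) via R1 from span(d,e), parent(e,j)
round 2: derive span(e,a) via R1 from span(e,d), parent(d,a)
round 2: derive span(e,e) via R1 from span(e,i), parent(i,e)
round 2: derive span(e,h) via R1 from span(e,j), parent(j,h)
round 2: derive span(g,a) via R1 from span(g,d), parent(d,a)
round 2: derive span(g,e) via R1 from span(g,i), parent(i,e)
round 2: derive span(h,h) via R1 from span(h,a), parent(a,h)
round 2: derive span(h,j) via R1 from span(h,e), parent(e,j)
round 2: derive span(i,a) via R1 from span(i,d), parent(d,a)
round 2: derive span(i,j) via R1 from span(i,e), parent(e,j)
round 2: derive span(j,a) via R1 from span(j,d), parent(d,a)
round 2: derive span(j,j) via R1 from span(j,e), parent(e,j)
round 3: derive span(g,h) via R1 from span(g,a), parent(a,h)
round 3: derive span(g,j) via R1 from span(g,e), parent(e,j)
round 3: derive span(i,h) via R1 from span(i,a), parent(a,h)

span(d,j)  [via R1]
  span(d,e)  [via R2]
    parent(d,a)  [fact]
    blue(a,e)  [fact]
  parent(e,j)  [fact]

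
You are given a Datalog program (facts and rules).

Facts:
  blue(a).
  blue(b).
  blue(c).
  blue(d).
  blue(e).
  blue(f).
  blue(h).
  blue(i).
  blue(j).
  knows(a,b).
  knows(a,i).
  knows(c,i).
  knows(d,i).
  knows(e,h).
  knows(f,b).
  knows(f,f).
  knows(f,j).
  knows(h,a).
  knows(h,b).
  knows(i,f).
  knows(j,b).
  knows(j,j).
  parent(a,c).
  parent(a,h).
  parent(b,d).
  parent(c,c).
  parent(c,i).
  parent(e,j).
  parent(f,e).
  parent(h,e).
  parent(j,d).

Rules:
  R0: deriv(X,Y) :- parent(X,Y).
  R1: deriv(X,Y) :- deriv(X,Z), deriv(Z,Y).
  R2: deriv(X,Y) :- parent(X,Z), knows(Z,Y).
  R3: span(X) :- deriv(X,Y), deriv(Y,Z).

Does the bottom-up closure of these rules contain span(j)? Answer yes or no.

no

round 1: derive deriv(a,c) via R0 from parent(a,c)
round 1: derive deriv(a,h) via R0 from parent(a,h)
round 1: derive deriv(b,d) via R0 from parent(b,d)
round 1: derive deriv(c,c) via R0 from parent(c,c)
round 1: derive deriv(c,i) via R0 from parent(c,i)
round 1: derive deriv(e,j) via R0 from parent(e,j)
round 1: derive deriv(f,e) via R0 from parent(f,e)
round 1: derive deriv(h,e) via R0 from parent(h,e)
round 1: derive deriv(j,d) via R0 from parent(j,d)
round 1: derive deriv(a,a) via R2 from parent(a,h), knows(h,a)
round 1: derive deriv(a,b) via R2 from parent(a,h), knows(h,b)
round 1: derive deriv(a,i) via R2 from parent(a,c), knows(c,i)
round 1: derive deriv(b,i) via R2 from parent(b,d), knows(d,i)
round 1: derive deriv(c,f) via R2 from parent(c,i), knows(i,f)
round 1: derive deriv(e,b) via R2 from parent(e,j), knows(j,b)
round 1: derive deriv(f,h) via R2 from parent(f,e), knows(e,h)
round 1: derive deriv(h,h) via R2 from parent(h,e), knows(e,h)
round 1: derive deriv(j,i) via R2 from parent(j,d), knows(d,i)
round 2: derive deriv(a,d) via R1 from deriv(a,b), deriv(b,d)
round 2: derive deriv(a,e) via R1 from deriv(a,h), deriv(h,e)
round 2: derive deriv(a,f) via R1 from deriv(a,c), deriv(c,f)
round 2: derive deriv(c,e) via R1 from deriv(c,f), deriv(f,e)
round 2: derive deriv(c,h) via R1 from deriv(c,f), deriv(f,h)
round 2: derive deriv(e,d) via R1 from deriv(e,b), deriv(b,d)
round 2: derive deriv(e,i) via R1 from deriv(e,b), deriv(b,i)
round 2: derive deriv(f,b) via R1 from deriv(f,e), deriv(e,b)
round 2: derive deriv(f,j) via R1 from deriv(f,e), deriv(e,j)
round 2: derive deriv(h,b) via R1 from deriv(h,e), deriv(e,b)
round 2: derive deriv(h,j) via R1 from deriv(h,e), deriv(e,j)
round 2: derive span(a) via R3 from deriv(a,a), deriv(a,a)
round 2: derive span(c) via R3 from deriv(c,c), deriv(c,c)
round 2: derive span(e) via R3 from deriv(e,b), deriv(b,d)
round 2: derive span(f) via R3 from deriv(f,e), deriv(e,b)
round 2: derive span(h) via R3 from deriv(h,e), deriv(e,b)
round 3: derive deriv(a,j) via R1 from deriv(a,e), deriv(e,j)
round 3: derive deriv(c,b) via R1 from deriv(c,e), deriv(e,b)
round 3: derive deriv(c,d) via R1 from deriv(c,e), deriv(e,d)
round 3: derive deriv(c,j) via R1 from deriv(c,e), deriv(e,j)
round 3: derive deriv(f,d) via R1 from deriv(f,b), deriv(b,d)
round 3: derive deriv(f,i) via R1 from deriv(f,b), deriv(b,i)
round 3: derive deriv(h,d) via R1 from deriv(h,b), deriv(b,d)
round 3: derive deriv(h,i) via R1 from deriv(h,b), deriv(b,i)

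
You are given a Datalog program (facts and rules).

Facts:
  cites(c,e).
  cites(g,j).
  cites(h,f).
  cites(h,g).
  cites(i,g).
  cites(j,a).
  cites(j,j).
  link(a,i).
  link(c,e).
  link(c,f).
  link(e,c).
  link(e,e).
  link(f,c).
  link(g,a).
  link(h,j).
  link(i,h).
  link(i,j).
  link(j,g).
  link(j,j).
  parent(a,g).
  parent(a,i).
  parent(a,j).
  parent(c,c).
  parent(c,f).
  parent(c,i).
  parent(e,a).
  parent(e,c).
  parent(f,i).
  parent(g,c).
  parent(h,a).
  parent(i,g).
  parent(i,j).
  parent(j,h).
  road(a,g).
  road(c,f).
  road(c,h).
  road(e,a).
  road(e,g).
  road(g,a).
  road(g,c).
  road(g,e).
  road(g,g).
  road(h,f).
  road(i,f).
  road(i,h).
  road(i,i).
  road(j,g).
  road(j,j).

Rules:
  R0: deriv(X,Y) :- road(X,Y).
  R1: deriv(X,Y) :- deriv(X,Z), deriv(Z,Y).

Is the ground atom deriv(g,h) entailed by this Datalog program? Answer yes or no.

yes

round 1: derive deriv(a,g) via R0 from road(a,g)
round 1: derive deriv(c,f) via R0 from road(c,f)
round 1: derive deriv(c,h) via R0 from road(c,h)
round 1: derive deriv(e,a) via R0 from road(e,a)
round 1: derive deriv(e,g) via R0 from road(e,g)
round 1: derive deriv(g,a) via R0 from road(g,a)
round 1: derive deriv(g,c) via R0 from road(g,c)
round 1: derive deriv(g,e) via R0 from road(g,e)
round 1: derive deriv(g,g) via R0 from road(g,g)
round 1: derive deriv(h,f) via R0 from road(h,f)
round 1: derive deriv(i,f) via R0 from road(i,f)
round 1: derive deriv(i,h) via R0 from road(i,h)
round 1: derive deriv(i,i) via R0 from road(i,i)
round 1: derive deriv(j,g) via R0 from road(j,g)
round 1: derive deriv(j,j) via R0 from road(j,j)
round 2: derive deriv(a,a) via R1 from deriv(a,g), deriv(g,a)
round 2: derive deriv(a,c) via R1 from deriv(a,g), deriv(g,c)
round 2: derive deriv(a,e) via R1 from deriv(a,g), deriv(g,e)
round 2: derive deriv(e,c) via R1 from deriv(e,g), deriv(g,c)
round 2: derive deriv(e,e) via R1 from deriv(e,g), deriv(g,e)
round 2: derive deriv(g,f) via R1 from deriv(g,c), deriv(c,f)
round 2: derive deriv(g,h) via R1 from deriv(g,c), deriv(c,h)
round 2: derive deriv(j,a) via R1 from deriv(j,g), deriv(g,a)
round 2: derive deriv(j,c) via R1 from deriv(j,g), deriv(g,c)
round 2: derive deriv(j,e) via R1 from deriv(j,g), deriv(g,e)
round 3: derive deriv(a,f) via R1 from deriv(a,c), deriv(c,f)
round 3: derive deriv(a,h) via R1 from deriv(a,c), deriv(c,h)
round 3: derive deriv(e,f) via R1 from deriv(e,c), deriv(c,f)
round 3: derive deriv(e,h) via R1 from deriv(e,c), deriv(c,h)
round 3: derive deriv(j,f) via R1 from deriv(j,c), deriv(c,f)
round 3: derive deriv(j,h) via R1 from deriv(j,c), deriv(c,h)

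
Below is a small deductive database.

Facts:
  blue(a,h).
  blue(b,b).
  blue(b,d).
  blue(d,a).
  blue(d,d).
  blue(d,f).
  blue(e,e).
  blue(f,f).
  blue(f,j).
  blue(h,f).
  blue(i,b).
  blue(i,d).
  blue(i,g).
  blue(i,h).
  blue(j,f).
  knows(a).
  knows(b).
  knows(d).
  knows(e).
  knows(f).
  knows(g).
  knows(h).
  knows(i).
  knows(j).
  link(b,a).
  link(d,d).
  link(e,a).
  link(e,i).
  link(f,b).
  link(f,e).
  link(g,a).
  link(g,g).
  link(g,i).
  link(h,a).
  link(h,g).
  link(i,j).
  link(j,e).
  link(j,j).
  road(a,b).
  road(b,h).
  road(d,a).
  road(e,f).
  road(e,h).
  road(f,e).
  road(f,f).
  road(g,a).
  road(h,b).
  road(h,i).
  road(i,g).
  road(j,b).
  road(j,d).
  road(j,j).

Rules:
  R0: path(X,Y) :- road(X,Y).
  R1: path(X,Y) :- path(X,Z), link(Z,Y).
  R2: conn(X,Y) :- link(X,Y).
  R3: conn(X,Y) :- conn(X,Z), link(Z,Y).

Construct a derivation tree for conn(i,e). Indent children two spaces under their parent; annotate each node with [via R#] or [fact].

conn(i,e)  [via R3]
  conn(i,j)  [via R2]
    link(i,j)  [fact]
  link(j,e)  [fact]

round 1: derive conn(b,a) via R2 from link(b,a)
round 1: derive conn(d,d) via R2 from link(d,d)
round 1: derive conn(e,a) via R2 from link(e,a)
round 1: derive conn(e,i) via R2 from link(e,i)
round 1: derive conn(f,b) via R2 from link(f,b)
round 1: derive conn(f,e) via R2 from link(f,e)
round 1: derive conn(g,a) via R2 from link(g,a)
round 1: derive conn(g,g) via R2 from link(g,g)
round 1: derive conn(g,i) via R2 from link(g,i)
round 1: derive conn(h,a) via R2 from link(h,a)
round 1: derive conn(h,g) via R2 from link(h,g)
round 1: derive conn(i,j) via R2 from link(i,j)
round 1: derive conn(j,e) via R2 from link(j,e)
round 1: derive conn(j,j) via R2 from link(j,j)
round 2: derive conn(e,j) via R3 from conn(e,i), link(i,j)
round 2: derive conn(f,a) via R3 from conn(f,b), link(b,a)
round 2: derive conn(f,i) via R3 from conn(f,e), link(e,i)
round 2: derive conn(g,j) via R3 from conn(g,i), link(i,j)
round 2: derive conn(h,i) via R3 from conn(h,g), link(g,i)
round 2: derive conn(i,e) via R3 from conn(i,j), link(j,e)
round 2: derive conn(j,a) via R3 from conn(j,e), link(e,a)
round 2: derive conn(j,i) via R3 from conn(j,e), link(e,i)
round 3: derive conn(e,e) via R3 from conn(e,j), link(j,e)
round 3: derive conn(f,j) via R3 from conn(f,i), link(i,j)
round 3: derive conn(g,e) via R3 from conn(g,j), link(j,e)
round 3: derive conn(h,j) via R3 from conn(h,i), link(i,j)
round 3: derive conn(i,a) via R3 from conn(i,e), link(e,a)
round 3: derive conn(i,i) via R3 from conn(i,e), link(e,i)
round 4: derive conn(h,e) via R3 from conn(h,j), link(j,e)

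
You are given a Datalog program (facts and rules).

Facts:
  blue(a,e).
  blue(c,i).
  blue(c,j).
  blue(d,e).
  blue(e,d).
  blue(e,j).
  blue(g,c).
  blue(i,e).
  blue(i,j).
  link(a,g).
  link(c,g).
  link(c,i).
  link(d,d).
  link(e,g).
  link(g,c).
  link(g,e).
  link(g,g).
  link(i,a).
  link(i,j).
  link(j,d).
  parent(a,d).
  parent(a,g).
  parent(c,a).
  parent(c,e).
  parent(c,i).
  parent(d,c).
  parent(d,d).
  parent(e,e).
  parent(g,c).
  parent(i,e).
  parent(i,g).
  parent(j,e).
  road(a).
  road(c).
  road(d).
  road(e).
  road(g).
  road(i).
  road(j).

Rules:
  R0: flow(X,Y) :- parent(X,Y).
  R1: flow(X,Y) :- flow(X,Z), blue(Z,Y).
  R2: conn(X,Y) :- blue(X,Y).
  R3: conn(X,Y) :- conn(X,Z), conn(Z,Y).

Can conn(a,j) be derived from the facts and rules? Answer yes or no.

yes

round 1: derive conn(a,e) via R2 from blue(a,e)
round 1: derive conn(c,i) via R2 from blue(c,i)
round 1: derive conn(c,j) via R2 from blue(c,j)
round 1: derive conn(d,e) via R2 from blue(d,e)
round 1: derive conn(e,d) via R2 from blue(e,d)
round 1: derive conn(e,j) via R2 from blue(e,j)
round 1: derive conn(g,c) via R2 from blue(g,c)
round 1: derive conn(i,e) via R2 from blue(i,e)
round 1: derive conn(i,j) via R2 from blue(i,j)
round 2: derive conn(a,d) via R3 from conn(a,e), conn(e,d)
round 2: derive conn(a,j) via R3 from conn(a,e), conn(e,j)
round 2: derive conn(c,e) via R3 from conn(c,i), conn(i,e)
round 2: derive conn(d,d) via R3 from conn(d,e), conn(e,d)
round 2: derive conn(d,j) via R3 from conn(d,e), conn(e,j)
round 2: derive conn(e,e) via R3 from conn(e,d), conn(d,e)
round 2: derive conn(g,i) via R3 from conn(g,c), conn(c,i)
round 2: derive conn(g,j) via R3 from conn(g,c), conn(c,j)
round 2: derive conn(i,d) via R3 from conn(i,e), conn(e,d)
round 3: derive conn(c,d) via R3 from conn(c,e), conn(e,d)
round 3: derive conn(g,d) via R3 from conn(g,i), conn(i,d)
round 3: derive conn(g,e) via R3 from conn(g,c), conn(c,e)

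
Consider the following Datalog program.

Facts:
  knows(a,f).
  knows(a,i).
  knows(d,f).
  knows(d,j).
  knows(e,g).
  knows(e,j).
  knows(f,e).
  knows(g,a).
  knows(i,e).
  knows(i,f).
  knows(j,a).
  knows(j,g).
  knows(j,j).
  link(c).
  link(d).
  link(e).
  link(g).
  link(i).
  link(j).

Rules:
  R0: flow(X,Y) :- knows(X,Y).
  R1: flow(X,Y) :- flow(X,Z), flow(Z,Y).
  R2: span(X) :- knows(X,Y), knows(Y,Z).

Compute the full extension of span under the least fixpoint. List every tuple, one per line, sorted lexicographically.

round 1: derive span(a) via R2 from knows(a,f), knows(f,e)
round 1: derive span(d) via R2 from knows(d,f), knows(f,e)
round 1: derive span(e) via R2 from knows(e,g), knows(g,a)
round 1: derive span(f) via R2 from knows(f,e), knows(e,g)
round 1: derive span(g) via R2 from knows(g,a), knows(a,f)
round 1: derive span(i) via R2 from knows(i,e), knows(e,g)
round 1: derive span(j) via R2 from knows(j,a), knows(a,f)

span(a)
span(d)
span(e)
span(f)
span(g)
span(i)
span(j)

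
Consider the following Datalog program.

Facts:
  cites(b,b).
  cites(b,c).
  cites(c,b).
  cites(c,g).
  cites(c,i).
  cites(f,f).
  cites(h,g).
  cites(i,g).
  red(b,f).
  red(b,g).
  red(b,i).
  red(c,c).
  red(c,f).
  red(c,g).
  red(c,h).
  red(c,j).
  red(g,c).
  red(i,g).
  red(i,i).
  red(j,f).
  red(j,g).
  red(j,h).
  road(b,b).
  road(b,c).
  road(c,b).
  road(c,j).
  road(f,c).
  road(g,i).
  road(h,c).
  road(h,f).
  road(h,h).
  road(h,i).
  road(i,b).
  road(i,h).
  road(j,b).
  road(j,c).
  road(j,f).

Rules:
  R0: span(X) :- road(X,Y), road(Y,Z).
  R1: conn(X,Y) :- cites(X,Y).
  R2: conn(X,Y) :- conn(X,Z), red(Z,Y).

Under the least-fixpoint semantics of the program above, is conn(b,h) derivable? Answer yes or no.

round 1: derive conn(b,b) via R1 from cites(b,b)
round 1: derive conn(b,c) via R1 from cites(b,c)
round 1: derive conn(c,b) via R1 from cites(c,b)
round 1: derive conn(c,g) via R1 from cites(c,g)
round 1: derive conn(c,i) via R1 from cites(c,i)
round 1: derive conn(f,f) via R1 from cites(f,f)
round 1: derive conn(h,g) via R1 from cites(h,g)
round 1: derive conn(i,g) via R1 from cites(i,g)
round 2: derive conn(b,f) via R2 from conn(b,b), red(b,f)
round 2: derive conn(b,g) via R2 from conn(b,b), red(b,g)
round 2: derive conn(b,h) via R2 from conn(b,c), red(c,h)
round 2: derive conn(b,i) via R2 from conn(b,b), red(b,i)
round 2: derive conn(b,j) via R2 from conn(b,c), red(c,j)
round 2: derive conn(c,c) via R2 from conn(c,g), red(g,c)
round 2: derive conn(c,f) via R2 from conn(c,b), red(b,f)
round 2: derive conn(h,c) via R2 from conn(h,g), red(g,c)
round 2: derive conn(i,c) via R2 from conn(i,g), red(g,c)
round 3: derive conn(c,h) via R2 from conn(c,c), red(c,h)
round 3: derive conn(c,j) via R2 from conn(c,c), red(c,j)
round 3: derive conn(h,f) via R2 from conn(h,c), red(c,f)
round 3: derive conn(h,h) via R2 from conn(h,c), red(c,h)
round 3: derive conn(h,j) via R2 from conn(h,c), red(c,j)
round 3: derive conn(i,f) via R2 from conn(i,c), red(c,f)
round 3: derive conn(i,h) via R2 from conn(i,c), red(c,h)
round 3: derive conn(i,j) via R2 from conn(i,c), red(c,j)

yes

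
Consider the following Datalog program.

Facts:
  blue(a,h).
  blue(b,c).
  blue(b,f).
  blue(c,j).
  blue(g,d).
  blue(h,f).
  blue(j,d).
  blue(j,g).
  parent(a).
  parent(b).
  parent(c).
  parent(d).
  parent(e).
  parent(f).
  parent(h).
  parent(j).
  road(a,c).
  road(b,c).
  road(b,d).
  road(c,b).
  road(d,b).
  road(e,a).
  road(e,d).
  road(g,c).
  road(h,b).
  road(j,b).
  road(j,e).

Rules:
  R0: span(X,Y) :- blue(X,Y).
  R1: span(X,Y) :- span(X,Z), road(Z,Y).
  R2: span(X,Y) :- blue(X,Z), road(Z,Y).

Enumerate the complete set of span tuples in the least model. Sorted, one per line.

span(a,b)
span(a,c)
span(a,d)
span(a,h)
span(b,b)
span(b,c)
span(b,d)
span(b,f)
span(c,a)
span(c,b)
span(c,c)
span(c,d)
span(c,e)
span(c,j)
span(g,b)
span(g,c)
span(g,d)
span(h,f)
span(j,b)
span(j,c)
span(j,d)
span(j,g)

round 1: derive span(a,h) via R0 from blue(a,h)
round 1: derive span(b,c) via R0 from blue(b,c)
round 1: derive span(b,f) via R0 from blue(b,f)
round 1: derive span(c,j) via R0 from blue(c,j)
round 1: derive span(g,d) via R0 from blue(g,d)
round 1: derive span(h,f) via R0 from blue(h,f)
round 1: derive span(j,d) via R0 from blue(j,d)
round 1: derive span(j,g) via R0 from blue(j,g)
round 1: derive span(a,b) via R2 from blue(a,h), road(h,b)
round 1: derive span(b,b) via R2 from blue(b,c), road(c,b)
round 1: derive span(c,b) via R2 from blue(c,j), road(j,b)
round 1: derive span(c,e) via R2 from blue(c,j), road(j,e)
round 1: derive span(g,b) via R2 from blue(g,d), road(d,b)
round 1: derive span(j,b) via R2 from blue(j,d), road(d,b)
round 1: derive span(j,c) via R2 from blue(j,g), road(g,c)
round 2: derive span(a,c) via R1 from span(a,b), road(b,c)
round 2: derive span(a,d) via R1 from span(a,b), road(b,d)
round 2: derive span(b,d) via R1 from span(b,b), road(b,d)
round 2: derive span(c,a) via R1 from span(c,e), road(e,a)
round 2: derive span(c,c) via R1 from span(c,b), road(b,c)
round 2: derive span(c,d) via R1 from span(c,b), road(b,d)
round 2: derive span(g,c) via R1 from span(g,b), road(b,c)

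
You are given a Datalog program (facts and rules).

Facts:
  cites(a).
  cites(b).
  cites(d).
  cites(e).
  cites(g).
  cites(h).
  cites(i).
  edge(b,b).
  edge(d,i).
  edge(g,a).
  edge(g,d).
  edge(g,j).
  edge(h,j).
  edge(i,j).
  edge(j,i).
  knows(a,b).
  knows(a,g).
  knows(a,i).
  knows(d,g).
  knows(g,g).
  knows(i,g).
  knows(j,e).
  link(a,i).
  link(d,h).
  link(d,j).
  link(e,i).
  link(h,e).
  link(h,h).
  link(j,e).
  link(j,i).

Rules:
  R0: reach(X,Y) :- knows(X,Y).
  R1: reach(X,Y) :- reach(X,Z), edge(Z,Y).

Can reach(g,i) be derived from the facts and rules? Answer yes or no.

round 1: derive reach(a,b) via R0 from knows(a,b)
round 1: derive reach(a,g) via R0 from knows(a,g)
round 1: derive reach(a,i) via R0 from knows(a,i)
round 1: derive reach(d,g) via R0 from knows(d,g)
round 1: derive reach(g,g) via R0 from knows(g,g)
round 1: derive reach(i,g) via R0 from knows(i,g)
round 1: derive reach(j,e) via R0 from knows(j,e)
round 2: derive reach(a,a) via R1 from reach(a,g), edge(g,a)
round 2: derive reach(a,d) via R1 from reach(a,g), edge(g,d)
round 2: derive reach(a,j) via R1 from reach(a,g), edge(g,j)
round 2: derive reach(d,a) via R1 from reach(d,g), edge(g,a)
round 2: derive reach(d,d) via R1 from reach(d,g), edge(g,d)
round 2: derive reach(d,j) via R1 from reach(d,g), edge(g,j)
round 2: derive reach(g,a) via R1 from reach(g,g), edge(g,a)
round 2: derive reach(g,d) via R1 from reach(g,g), edge(g,d)
round 2: derive reach(g,j) via R1 from reach(g,g), edge(g,j)
round 2: derive reach(i,a) via R1 from reach(i,g), edge(g,a)
round 2: derive reach(i,d) via R1 from reach(i,g), edge(g,d)
round 2: derive reach(i,j) via R1 from reach(i,g), edge(g,j)
round 3: derive reach(d,i) via R1 from reach(d,d), edge(d,i)
round 3: derive reach(g,i) via R1 from reach(g,d), edge(d,i)
round 3: derive reach(i,i) via R1 from reach(i,d), edge(d,i)

yes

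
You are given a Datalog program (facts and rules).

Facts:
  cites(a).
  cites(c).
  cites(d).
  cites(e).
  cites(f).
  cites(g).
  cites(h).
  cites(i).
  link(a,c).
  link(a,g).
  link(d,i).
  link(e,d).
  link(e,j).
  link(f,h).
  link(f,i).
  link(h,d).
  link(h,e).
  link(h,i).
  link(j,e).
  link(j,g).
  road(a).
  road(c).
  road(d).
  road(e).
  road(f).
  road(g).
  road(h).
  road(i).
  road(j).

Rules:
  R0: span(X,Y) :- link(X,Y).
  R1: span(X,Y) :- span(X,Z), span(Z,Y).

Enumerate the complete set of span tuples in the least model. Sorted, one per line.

span(a,c)
span(a,g)
span(d,i)
span(e,d)
span(e,e)
span(e,g)
span(e,i)
span(e,j)
span(f,d)
span(f,e)
span(f,g)
span(f,h)
span(f,i)
span(f,j)
span(h,d)
span(h,e)
span(h,g)
span(h,i)
span(h,j)
span(j,d)
span(j,e)
span(j,g)
span(j,i)
span(j,j)

round 1: derive span(a,c) via R0 from link(a,c)
round 1: derive span(a,g) via R0 from link(a,g)
round 1: derive span(d,i) via R0 from link(d,i)
round 1: derive span(e,d) via R0 from link(e,d)
round 1: derive span(e,j) via R0 from link(e,j)
round 1: derive span(f,h) via R0 from link(f,h)
round 1: derive span(f,i) via R0 from link(f,i)
round 1: derive span(h,d) via R0 from link(h,d)
round 1: derive span(h,e) via R0 from link(h,e)
round 1: derive span(h,i) via R0 from link(h,i)
round 1: derive span(j,e) via R0 from link(j,e)
round 1: derive span(j,g) via R0 from link(j,g)
round 2: derive span(e,e) via R1 from span(e,j), span(j,e)
round 2: derive span(e,g) via R1 from span(e,j), span(j,g)
round 2: derive span(e,i) via R1 from span(e,d), span(d,i)
round 2: derive span(f,d) via R1 from span(f,h), span(h,d)
round 2: derive span(f,e) via R1 from span(f,h), span(h,e)
round 2: derive span(h,j) via R1 from span(h,e), span(e,j)
round 2: derive span(j,d) via R1 from span(j,e), span(e,d)
round 2: derive span(j,j) via R1 from span(j,e), span(e,j)
round 3: derive span(f,g) via R1 from span(f,e), span(e,g)
round 3: derive span(f,j) via R1 from span(f,e), span(e,j)
round 3: derive span(h,g) via R1 from span(h,e), span(e,g)
round 3: derive span(j,i) via R1 from span(j,d), span(d,i)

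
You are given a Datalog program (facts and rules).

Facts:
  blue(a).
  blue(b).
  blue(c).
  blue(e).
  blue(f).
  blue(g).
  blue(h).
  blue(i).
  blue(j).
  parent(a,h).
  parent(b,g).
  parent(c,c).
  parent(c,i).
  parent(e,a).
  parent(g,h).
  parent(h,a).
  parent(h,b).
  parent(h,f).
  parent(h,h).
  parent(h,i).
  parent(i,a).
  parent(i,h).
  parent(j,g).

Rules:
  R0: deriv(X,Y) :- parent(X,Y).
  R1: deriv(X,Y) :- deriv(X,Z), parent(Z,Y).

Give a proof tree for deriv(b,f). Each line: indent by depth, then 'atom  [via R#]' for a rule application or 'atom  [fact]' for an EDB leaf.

round 1: derive deriv(a,h) via R0 from parent(a,h)
round 1: derive deriv(b,g) via R0 from parent(b,g)
round 1: derive deriv(c,c) via R0 from parent(c,c)
round 1: derive deriv(c,i) via R0 from parent(c,i)
round 1: derive deriv(e,a) via R0 from parent(e,a)
round 1: derive deriv(g,h) via R0 from parent(g,h)
round 1: derive deriv(h,a) via R0 from parent(h,a)
round 1: derive deriv(h,b) via R0 from parent(h,b)
round 1: derive deriv(h,f) via R0 from parent(h,f)
round 1: derive deriv(h,h) via R0 from parent(h,h)
round 1: derive deriv(h,i) via R0 from parent(h,i)
round 1: derive deriv(i,a) via R0 from parent(i,a)
round 1: derive deriv(i,h) via R0 from parent(i,h)
round 1: derive deriv(j,g) via R0 from parent(j,g)
round 2: derive deriv(a,a) via R1 from deriv(a,h), parent(h,a)
round 2: derive deriv(a,b) via R1 from deriv(a,h), parent(h,b)
round 2: derive deriv(a,f) via R1 from deriv(a,h), parent(h,f)
round 2: derive deriv(a,i) via R1 from deriv(a,h), parent(h,i)
round 2: derive deriv(b,h) via R1 from deriv(b,g), parent(g,h)
round 2: derive deriv(c,a) via R1 from deriv(c,i), parent(i,a)
round 2: derive deriv(c,h) via R1 from deriv(c,i), parent(i,h)
round 2: derive deriv(e,h) via R1 from deriv(e,a), parent(a,h)
round 2: derive deriv(g,a) via R1 from deriv(g,h), parent(h,a)
round 2: derive deriv(g,b) via R1 from deriv(g,h), parent(h,b)
round 2: derive deriv(g,f) via R1 from deriv(g,h), parent(h,f)
round 2: derive deriv(g,i) via R1 from deriv(g,h), parent(h,i)
round 2: derive deriv(h,g) via R1 from deriv(h,b), parent(b,g)
round 2: derive deriv(i,b) via R1 from deriv(i,h), parent(h,b)
round 2: derive deriv(i,f) via R1 from deriv(i,h), parent(h,f)
round 2: derive deriv(i,i) via R1 from deriv(i,h), parent(h,i)
round 2: derive deriv(j,h) via R1 from deriv(j,g), parent(g,h)
round 3: derive deriv(a,g) via R1 from deriv(a,b), parent(b,g)
round 3: derive deriv(b,a) via R1 from deriv(b,h), parent(h,a)
round 3: derive deriv(b,b) via R1 from deriv(b,h), parent(h,b)
round 3: derive deriv(b,f) via R1 from deriv(b,h), parent(h,f)
round 3: derive deriv(b,i) via R1 from deriv(b,h), parent(h,i)
round 3: derive deriv(c,b) via R1 from deriv(c,h), parent(h,b)
round 3: derive deriv(c,f) via R1 from deriv(c,h), parent(h,f)
round 3: derive deriv(e,b) via R1 from deriv(e,h), parent(h,b)
round 3: derive deriv(e,f) via R1 from deriv(e,h), parent(h,f)
round 3: derive deriv(e,i) via R1 from deriv(e,h), parent(h,i)
round 3: derive deriv(g,g) via R1 from deriv(g,b), parent(b,g)
round 3: derive deriv(i,g) via R1 from deriv(i,b), parent(b,g)
round 3: derive deriv(j,a) via R1 from deriv(j,h), parent(h,a)
round 3: derive deriv(j,b) via R1 from deriv(j,h), parent(h,b)
round 3: derive deriv(j,f) via R1 from deriv(j,h), parent(h,f)
round 3: derive deriv(j,i) via R1 from deriv(j,h), parent(h,i)
round 4: derive deriv(c,g) via R1 from deriv(c,b), parent(b,g)
round 4: derive deriv(e,g) via R1 from deriv(e,b), parent(b,g)

deriv(b,f)  [via R1]
  deriv(b,h)  [via R1]
    deriv(b,g)  [via R0]
      parent(b,g)  [fact]
    parent(g,h)  [fact]
  parent(h,f)  [fact]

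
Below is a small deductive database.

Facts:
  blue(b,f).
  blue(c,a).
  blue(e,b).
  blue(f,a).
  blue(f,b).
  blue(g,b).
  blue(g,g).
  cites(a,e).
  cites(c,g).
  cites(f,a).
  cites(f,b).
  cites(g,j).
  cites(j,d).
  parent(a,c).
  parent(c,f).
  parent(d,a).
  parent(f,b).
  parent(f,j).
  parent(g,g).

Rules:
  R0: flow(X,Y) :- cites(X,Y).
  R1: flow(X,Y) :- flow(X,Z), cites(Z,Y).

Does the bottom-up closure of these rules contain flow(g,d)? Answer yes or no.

round 1: derive flow(a,e) via R0 from cites(a,e)
round 1: derive flow(c,g) via R0 from cites(c,g)
round 1: derive flow(f,a) via R0 from cites(f,a)
round 1: derive flow(f,b) via R0 from cites(f,b)
round 1: derive flow(g,j) via R0 from cites(g,j)
round 1: derive flow(j,d) via R0 from cites(j,d)
round 2: derive flow(c,j) via R1 from flow(c,g), cites(g,j)
round 2: derive flow(f,e) via R1 from flow(f,a), cites(a,e)
round 2: derive flow(g,d) via R1 from flow(g,j), cites(j,d)
round 3: derive flow(c,d) via R1 from flow(c,j), cites(j,d)

yes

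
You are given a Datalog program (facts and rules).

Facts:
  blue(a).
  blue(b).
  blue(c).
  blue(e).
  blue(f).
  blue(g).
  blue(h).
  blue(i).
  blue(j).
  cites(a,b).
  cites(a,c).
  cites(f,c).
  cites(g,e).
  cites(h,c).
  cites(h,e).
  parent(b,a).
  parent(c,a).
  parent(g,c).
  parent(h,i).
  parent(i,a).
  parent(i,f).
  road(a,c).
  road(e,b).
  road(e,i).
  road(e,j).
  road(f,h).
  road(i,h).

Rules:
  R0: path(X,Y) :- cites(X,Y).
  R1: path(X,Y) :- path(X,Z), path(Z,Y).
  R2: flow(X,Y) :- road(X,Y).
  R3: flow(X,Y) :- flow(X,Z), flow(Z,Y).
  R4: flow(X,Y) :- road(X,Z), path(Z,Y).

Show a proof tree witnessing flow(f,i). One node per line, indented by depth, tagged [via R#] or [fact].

flow(f,i)  [via R3]
  flow(f,e)  [via R4]
    road(f,h)  [fact]
    path(h,e)  [via R0]
      cites(h,e)  [fact]
  flow(e,i)  [via R2]
    road(e,i)  [fact]

round 1: derive path(a,b) via R0 from cites(a,b)
round 1: derive path(a,c) via R0 from cites(a,c)
round 1: derive path(f,c) via R0 from cites(f,c)
round 1: derive path(g,e) via R0 from cites(g,e)
round 1: derive path(h,c) via R0 from cites(h,c)
round 1: derive path(h,e) via R0 from cites(h,e)
round 1: derive flow(a,c) via R2 from road(a,c)
round 1: derive flow(e,b) via R2 from road(e,b)
round 1: derive flow(e,i) via R2 from road(e,i)
round 1: derive flow(e,j) via R2 from road(e,j)
round 1: derive flow(f,h) via R2 from road(f,h)
round 1: derive flow(i,h) via R2 from road(i,h)
round 2: derive flow(e,h) via R3 from flow(e,i), flow(i,h)
round 2: derive flow(f,c) via R4 from road(f,h), path(h,c)
round 2: derive flow(f,e) via R4 from road(f,h), path(h,e)
round 2: derive flow(i,c) via R4 from road(i,h), path(h,c)
round 2: derive flow(i,e) via R4 from road(i,h), path(h,e)
round 3: derive flow(e,c) via R3 from flow(e,i), flow(i,c)
round 3: derive flow(e,e) via R3 from flow(e,i), flow(i,e)
round 3: derive flow(f,b) via R3 from flow(f,e), flow(e,b)
round 3: derive flow(f,i) via R3 from flow(f,e), flow(e,i)
round 3: derive flow(f,j) via R3 from flow(f,e), flow(e,j)
round 3: derive flow(i,b) via R3 from flow(i,e), flow(e,b)
round 3: derive flow(i,i) via R3 from flow(i,e), flow(e,i)
round 3: derive flow(i,j) via R3 from flow(i,e), flow(e,j)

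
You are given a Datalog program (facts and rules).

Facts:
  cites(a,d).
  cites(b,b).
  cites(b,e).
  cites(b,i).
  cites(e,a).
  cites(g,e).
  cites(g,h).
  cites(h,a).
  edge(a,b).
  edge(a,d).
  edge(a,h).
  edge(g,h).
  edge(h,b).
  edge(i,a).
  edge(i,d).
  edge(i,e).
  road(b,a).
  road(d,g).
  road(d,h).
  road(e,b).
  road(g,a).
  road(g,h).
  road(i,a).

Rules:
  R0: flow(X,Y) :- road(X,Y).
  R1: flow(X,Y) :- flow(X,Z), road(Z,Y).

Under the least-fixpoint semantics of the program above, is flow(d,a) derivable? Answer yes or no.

yes

round 1: derive flow(b,a) via R0 from road(b,a)
round 1: derive flow(d,g) via R0 from road(d,g)
round 1: derive flow(d,h) via R0 from road(d,h)
round 1: derive flow(e,b) via R0 from road(e,b)
round 1: derive flow(g,a) via R0 from road(g,a)
round 1: derive flow(g,h) via R0 from road(g,h)
round 1: derive flow(i,a) via R0 from road(i,a)
round 2: derive flow(d,a) via R1 from flow(d,g), road(g,a)
round 2: derive flow(e,a) via R1 from flow(e,b), road(b,a)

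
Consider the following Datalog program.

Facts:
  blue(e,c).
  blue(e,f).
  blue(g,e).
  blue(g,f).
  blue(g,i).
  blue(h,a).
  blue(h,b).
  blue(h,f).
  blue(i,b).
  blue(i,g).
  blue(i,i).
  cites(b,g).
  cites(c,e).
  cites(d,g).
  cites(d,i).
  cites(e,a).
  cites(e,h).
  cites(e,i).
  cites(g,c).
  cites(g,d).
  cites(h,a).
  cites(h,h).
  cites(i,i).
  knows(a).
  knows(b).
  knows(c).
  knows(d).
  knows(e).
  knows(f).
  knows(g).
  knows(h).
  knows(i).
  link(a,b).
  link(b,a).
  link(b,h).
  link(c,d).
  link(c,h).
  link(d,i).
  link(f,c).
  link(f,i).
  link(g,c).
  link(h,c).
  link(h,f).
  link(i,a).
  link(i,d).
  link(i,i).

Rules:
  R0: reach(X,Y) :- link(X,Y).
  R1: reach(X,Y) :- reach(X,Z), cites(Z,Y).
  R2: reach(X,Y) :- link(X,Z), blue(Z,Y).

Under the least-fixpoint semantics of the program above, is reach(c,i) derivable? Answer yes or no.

yes

round 1: derive reach(a,b) via R0 from link(a,b)
round 1: derive reach(b,a) via R0 from link(b,a)
round 1: derive reach(b,h) via R0 from link(b,h)
round 1: derive reach(c,d) via R0 from link(c,d)
round 1: derive reach(c,h) via R0 from link(c,h)
round 1: derive reach(d,i) via R0 from link(d,i)
round 1: derive reach(f,c) via R0 from link(f,c)
round 1: derive reach(f,i) via R0 from link(f,i)
round 1: derive reach(g,c) via R0 from link(g,c)
round 1: derive reach(h,c) via R0 from link(h,c)
round 1: derive reach(h,f) via R0 from link(h,f)
round 1: derive reach(i,a) via R0 from link(i,a)
round 1: derive reach(i,d) via R0 from link(i,d)
round 1: derive reach(i,i) via R0 from link(i,i)
round 1: derive reach(b,b) via R2 from link(b,h), blue(h,b)
round 1: derive reach(b,f) via R2 from link(b,h), blue(h,f)
round 1: derive reach(c,a) via R2 from link(c,h), blue(h,a)
round 1: derive reach(c,b) via R2 from link(c,h), blue(h,b)
round 1: derive reach(c,f) via R2 from link(c,h), blue(h,f)
round 1: derive reach(d,b) via R2 from link(d,i), blue(i,b)
round 1: derive reach(d,g) via R2 from link(d,i), blue(i,g)
round 1: derive reach(f,b) via R2 from link(f,i), blue(i,b)
round 1: derive reach(f,g) via R2 from link(f,i), blue(i,g)
round 1: derive reach(i,b) via R2 from link(i,i), blue(i,b)
round 1: derive reach(i,g) via R2 from link(i,i), blue(i,g)
round 2: derive reach(a,g) via R1 from reach(a,b), cites(b,g)
round 2: derive reach(b,g) via R1 from reach(b,b), cites(b,g)
round 2: derive reach(c,g) via R1 from reach(c,b), cites(b,g)
round 2: derive reach(c,i) via R1 from reach(c,d), cites(d,i)
round 2: derive reach(d,c) via R1 from reach(d,g), cites(g,c)
round 2: derive reach(d,d) via R1 from reach(d,g), cites(g,d)
round 2: derive reach(f,d) via R1 from reach(f,g), cites(g,d)
round 2: derive reach(f,e) via R1 from reach(f,c), cites(c,e)
round 2: derive reach(g,e) via R1 from reach(g,c), cites(c,e)
round 2: derive reach(h,e) via R1 from reach(h,c), cites(c,e)
round 2: derive reach(i,c) via R1 from reach(i,g), cites(g,c)
round 3: derive reach(a,c) via R1 from reach(a,g), cites(g,c)
round 3: derive reach(a,d) via R1 from reach(a,g), cites(g,d)
round 3: derive reach(b,c) via R1 from reach(b,g), cites(g,c)
round 3: derive reach(b,d) via R1 from reach(b,g), cites(g,d)
round 3: derive reach(c,c) via R1 from reach(c,g), cites(g,c)
round 3: derive reach(d,e) via R1 from reach(d,c), cites(c,e)
round 3: derive reach(f,a) via R1 from reach(f,e), cites(e,a)
round 3: derive reach(f,h) via R1 from reach(f,e), cites(e,h)
round 3: derive reach(g,a) via R1 from reach(g,e), cites(e,a)
round 3: derive reach(g,h) via R1 from reach(g,e), cites(e,h)
round 3: derive reach(g,i) via R1 from reach(g,e), cites(e,i)
round 3: derive reach(h,a) via R1 from reach(h,e), cites(e,a)
round 3: derive reach(h,h) via R1 from reach(h,e), cites(e,h)
round 3: derive reach(h,i) via R1 from reach(h,e), cites(e,i)
round 3: derive reach(i,e) via R1 from reach(i,c), cites(c,e)
round 4: derive reach(a,e) via R1 from reach(a,c), cites(c,e)
round 4: derive reach(a,i) via R1 from reach(a,d), cites(d,i)
round 4: derive reach(b,e) via R1 from reach(b,c), cites(c,e)
round 4: derive reach(b,i) via R1 from reach(b,d), cites(d,i)
round 4: derive reach(c,e) via R1 from reach(c,c), cites(c,e)
round 4: derive reach(d,a) via R1 from reach(d,e), cites(e,a)
round 4: derive reach(d,h) via R1 from reach(d,e), cites(e,h)
round 4: derive reach(i,h) via R1 from reach(i,e), cites(e,h)
round 5: derive reach(a,a) via R1 from reach(a,e), cites(e,a)
round 5: derive reach(a,h) via R1 from reach(a,e), cites(e,h)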